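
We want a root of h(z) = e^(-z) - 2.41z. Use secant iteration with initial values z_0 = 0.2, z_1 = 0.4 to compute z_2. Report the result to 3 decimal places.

h(0.2) = 0.33673, h(0.4) = -0.29368
z_2 = 0.40000 − (-0.29368)·(0.40000 − 0.20000) / (-0.29368 − 0.33673) = 0.40000 − (-0.05874)/(-0.63041) = 0.30683

0.307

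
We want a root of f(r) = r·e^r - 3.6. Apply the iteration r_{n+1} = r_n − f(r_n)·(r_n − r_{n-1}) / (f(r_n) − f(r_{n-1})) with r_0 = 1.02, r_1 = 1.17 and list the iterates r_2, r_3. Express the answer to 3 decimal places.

f(1.02) = -0.77134, f(1.17) = 0.16973
r_2 = 1.17000 − 0.16973·(1.17000 − 1.02000) / (0.16973 − (-0.77134)) = 1.17000 − (0.02546)/(0.94107) = 1.14295
f(1.14295) = -0.01573
r_3 = 1.14295 − (-0.01573)·(1.14295 − 1.17000) / (-0.01573 − 0.16973) = 1.14295 − (0.00043)/(-0.18546) = 1.14524

1.143, 1.145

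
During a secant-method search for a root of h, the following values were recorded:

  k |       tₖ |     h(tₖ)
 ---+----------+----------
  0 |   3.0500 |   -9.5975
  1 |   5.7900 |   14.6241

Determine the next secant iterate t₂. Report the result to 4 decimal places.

t₂ = 5.7900 − 14.6241·(5.7900 − 3.0500) / (14.6241 − (-9.5975))
   = 5.7900 − (40.070034)/(24.221600) = 4.135690

4.1357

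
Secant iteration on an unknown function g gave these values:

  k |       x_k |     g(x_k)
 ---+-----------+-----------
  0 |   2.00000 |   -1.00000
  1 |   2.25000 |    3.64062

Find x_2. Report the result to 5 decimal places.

2.05387

x_2 = 2.25000 − 3.64062·(2.25000 − 2.00000) / (3.64062 − (-1.00000))
   = 2.25000 − (0.9101550)/(4.6406200) = 2.0538721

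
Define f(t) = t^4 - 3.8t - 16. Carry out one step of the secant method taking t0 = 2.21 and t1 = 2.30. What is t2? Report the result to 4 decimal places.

f(2.21) = -0.543567, f(2.30) = 3.244100
t2 = 2.300000 − 3.244100·(2.300000 − 2.210000) / (3.244100 − (-0.543567)) = 2.300000 − (0.291969)/(3.787667) = 2.222916

2.2229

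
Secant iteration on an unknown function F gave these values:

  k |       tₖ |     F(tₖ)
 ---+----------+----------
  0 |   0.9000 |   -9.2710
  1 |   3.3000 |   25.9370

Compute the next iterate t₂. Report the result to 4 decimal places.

t₂ = 3.3000 − 25.9370·(3.3000 − 0.9000) / (25.9370 − (-9.2710))
   = 3.3000 − (62.248800)/(35.208000) = 1.531970

1.5320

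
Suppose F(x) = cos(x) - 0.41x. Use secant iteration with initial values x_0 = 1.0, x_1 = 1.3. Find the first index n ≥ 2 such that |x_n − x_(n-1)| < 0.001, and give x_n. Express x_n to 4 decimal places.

F(1.0) = 0.130302, F(1.3) = -0.265501
x_2 = 1.300000 − (-0.265501)·(0.300000)/(-0.395803) = 1.098763;  |Δ| = 0.201237
F(1.098763) = 0.004206
x_3 = 1.098763 − 0.004206·(-0.201237)/(0.269707) = 1.101901;  |Δ| = 0.003138
F(1.101901) = 0.000122
x_4 = 1.101901 − 0.000122·(0.003138)/(-0.004084) = 1.101995;  |Δ| = 0.000094
|x_4 − x_3| = 0.000094 < 0.001

n = 4, x_n = 1.1020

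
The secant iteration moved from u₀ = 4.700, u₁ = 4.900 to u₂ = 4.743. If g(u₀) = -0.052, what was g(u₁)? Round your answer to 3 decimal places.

The secant line through (4.700, -0.052) and (4.900, g(u₁)) crosses zero at u₂ = 4.743.
So (4.700, -0.052), (4.900, g(u₁)), (4.743, 0) are collinear:
g(u₁) = -0.052 · (4.900 − 4.743) / (4.700 − 4.743) = -0.052 · (0.15700)/(-0.04300) = 0.18986

0.190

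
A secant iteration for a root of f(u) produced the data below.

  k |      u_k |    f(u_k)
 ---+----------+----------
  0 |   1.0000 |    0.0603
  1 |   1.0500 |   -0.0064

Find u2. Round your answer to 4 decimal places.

u2 = 1.0500 − (-0.0064)·(1.0500 − 1.0000) / (-0.0064 − 0.0603)
   = 1.0500 − (-0.000320)/(-0.066700) = 1.045202

1.0452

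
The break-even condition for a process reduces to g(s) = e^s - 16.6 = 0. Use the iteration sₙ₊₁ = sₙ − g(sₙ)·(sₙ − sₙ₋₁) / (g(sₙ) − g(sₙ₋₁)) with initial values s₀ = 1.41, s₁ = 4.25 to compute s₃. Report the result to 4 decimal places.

g(1.41) = -12.504045, g(4.25) = 53.505412
s₂ = 4.250000 − 53.505412·(4.250000 − 1.410000) / (53.505412 − (-12.504045)) = 4.250000 − (151.955371)/(66.009457) = 1.947976
g(1.947976) = -9.585526
s₃ = 1.947976 − (-9.585526)·(1.947976 − 4.250000) / (-9.585526 − 53.505412) = 1.947976 − (22.066113)/(-63.090938) = 2.297727

2.2977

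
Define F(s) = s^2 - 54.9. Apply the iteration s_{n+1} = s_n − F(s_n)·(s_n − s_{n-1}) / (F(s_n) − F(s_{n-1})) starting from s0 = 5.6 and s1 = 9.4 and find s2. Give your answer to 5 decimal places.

7.16933

F(5.6) = -23.5400000, F(9.4) = 33.4600000
s2 = 9.4000000 − 33.4600000·(9.4000000 − 5.6000000) / (33.4600000 − (-23.5400000)) = 9.4000000 − (127.1480000)/(57.0000000) = 7.1693333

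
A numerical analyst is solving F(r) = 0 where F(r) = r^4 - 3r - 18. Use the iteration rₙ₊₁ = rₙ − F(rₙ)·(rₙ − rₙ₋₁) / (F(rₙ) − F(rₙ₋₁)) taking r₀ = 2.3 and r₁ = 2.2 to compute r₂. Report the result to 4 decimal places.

F(2.3) = 3.084100, F(2.2) = -1.174400
r₂ = 2.200000 − (-1.174400)·(2.200000 − 2.300000) / (-1.174400 − 3.084100) = 2.200000 − (0.117440)/(-4.258500) = 2.227578

2.2276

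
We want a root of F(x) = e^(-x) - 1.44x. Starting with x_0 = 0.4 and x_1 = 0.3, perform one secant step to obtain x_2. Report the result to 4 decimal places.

0.4440

F(0.4) = 0.094320, F(0.3) = 0.308818
x_2 = 0.300000 − 0.308818·(0.300000 − 0.400000) / (0.308818 − 0.094320) = 0.300000 − (-0.030882)/(0.214498) = 0.443972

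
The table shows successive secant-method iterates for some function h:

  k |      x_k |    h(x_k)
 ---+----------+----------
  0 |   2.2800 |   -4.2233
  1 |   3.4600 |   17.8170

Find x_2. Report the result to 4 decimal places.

x_2 = 3.4600 − 17.8170·(3.4600 − 2.2800) / (17.8170 − (-4.2233))
   = 3.4600 − (21.024060)/(22.040300) = 2.506108

2.5061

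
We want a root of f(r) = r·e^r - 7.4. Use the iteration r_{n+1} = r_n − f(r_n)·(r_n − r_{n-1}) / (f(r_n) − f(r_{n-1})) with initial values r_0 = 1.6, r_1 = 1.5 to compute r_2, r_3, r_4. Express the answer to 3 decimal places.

f(1.6) = 0.52485, f(1.5) = -0.67747
r_2 = 1.50000 − (-0.67747)·(1.50000 − 1.60000) / (-0.67747 − 0.52485) = 1.50000 − (0.06775)/(-1.20232) = 1.55635
f(1.55635) = -0.02063
r_3 = 1.55635 − (-0.02063)·(1.55635 − 1.50000) / (-0.02063 − (-0.67747)) = 1.55635 − (-0.00116)/(0.65683) = 1.55812
f(1.55812) = 0.00085
r_4 = 1.55812 − 0.00085·(1.55812 − 1.55635) / (0.00085 − (-0.02063)) = 1.55812 − (0.00000)/(0.02148) = 1.55805

1.556, 1.558, 1.558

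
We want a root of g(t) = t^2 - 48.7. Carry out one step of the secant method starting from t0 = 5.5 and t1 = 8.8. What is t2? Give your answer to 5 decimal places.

6.79021

g(5.5) = -18.4500000, g(8.8) = 28.7400000
t2 = 8.8000000 − 28.7400000·(8.8000000 − 5.5000000) / (28.7400000 − (-18.4500000)) = 8.8000000 − (94.8420000)/(47.1900000) = 6.7902098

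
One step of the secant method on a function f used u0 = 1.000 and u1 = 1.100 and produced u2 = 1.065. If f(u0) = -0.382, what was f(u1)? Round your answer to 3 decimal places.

The secant line through (1.000, -0.382) and (1.100, f(u1)) crosses zero at u2 = 1.065.
So (1.000, -0.382), (1.100, f(u1)), (1.065, 0) are collinear:
f(u1) = -0.382 · (1.100 − 1.065) / (1.000 − 1.065) = -0.382 · (0.03500)/(-0.06500) = 0.20569

0.206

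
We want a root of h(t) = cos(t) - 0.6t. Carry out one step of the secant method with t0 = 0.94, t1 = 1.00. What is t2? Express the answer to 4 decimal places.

0.9581

h(0.94) = 0.025788, h(1.00) = -0.059698
t2 = 1.000000 − (-0.059698)·(1.000000 − 0.940000) / (-0.059698 − 0.025788) = 1.000000 − (-0.003582)/(-0.085486) = 0.958100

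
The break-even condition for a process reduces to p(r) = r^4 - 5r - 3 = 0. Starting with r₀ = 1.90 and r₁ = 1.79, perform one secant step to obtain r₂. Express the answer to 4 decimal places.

p(1.90) = 0.532100, p(1.79) = -1.683743
r₂ = 1.790000 − (-1.683743)·(1.790000 − 1.900000) / (-1.683743 − 0.532100) = 1.790000 − (0.185212)/(-2.215843) = 1.873585

1.8736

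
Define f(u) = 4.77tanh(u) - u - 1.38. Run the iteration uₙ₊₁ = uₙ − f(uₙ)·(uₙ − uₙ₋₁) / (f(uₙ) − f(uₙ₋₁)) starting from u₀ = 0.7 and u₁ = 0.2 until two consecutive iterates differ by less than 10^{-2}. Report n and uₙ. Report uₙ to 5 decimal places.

f(0.7) = 0.8028343, f(0.2) = -0.6385197
u₂ = 0.2000000 − (-0.6385197)·(-0.5000000)/(-1.4413540) = 0.4215000;  |Δ| = 0.2215000
f(0.4215000) = 0.0978822
u₃ = 0.4215000 − 0.0978822·(0.2215000)/(0.7364019) = 0.3920583;  |Δ| = 0.0294417
f(0.3920583) = 0.0077876
u₄ = 0.3920583 − 0.0077876·(-0.0294417)/(-0.0900946) = 0.3895134;  |Δ| = 0.0025449
|u₄ − u₃| = 0.0025449 < 10^{-2}

n = 4, uₙ = 0.38951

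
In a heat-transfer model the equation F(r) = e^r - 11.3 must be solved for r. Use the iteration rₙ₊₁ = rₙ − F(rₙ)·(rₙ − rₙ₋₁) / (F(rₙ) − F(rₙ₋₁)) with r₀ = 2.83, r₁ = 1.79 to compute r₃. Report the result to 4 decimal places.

F(2.83) = 5.645461, F(1.79) = -5.310548
r₂ = 1.790000 − (-5.310548)·(1.790000 − 2.830000) / (-5.310548 − 5.645461) = 1.790000 − (5.522969)/(-10.956008) = 2.294104
F(2.294104) = -1.384451
r₃ = 2.294104 − (-1.384451)·(2.294104 − 1.790000) / (-1.384451 − (-5.310548)) = 2.294104 − (-0.697907)/(3.926097) = 2.471865

2.4719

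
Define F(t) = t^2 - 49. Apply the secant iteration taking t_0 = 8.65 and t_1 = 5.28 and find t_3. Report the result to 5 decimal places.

7.02902

F(8.65) = 25.8225000, F(5.28) = -21.1216000
t_2 = 5.2800000 − (-21.1216000)·(5.2800000 − 8.6500000) / (-21.1216000 − 25.8225000) = 5.2800000 − (71.1797920)/(-46.9441000) = 6.7962670
F(6.7962670) = -2.8107542
t_3 = 6.7962670 − (-2.8107542)·(6.7962670 − 5.2800000) / (-2.8107542 − (-21.1216000)) = 6.7962670 − (-4.2618540)/(18.3108458) = 7.0290173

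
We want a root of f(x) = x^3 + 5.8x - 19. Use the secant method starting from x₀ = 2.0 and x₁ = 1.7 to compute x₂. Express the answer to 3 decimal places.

f(2.0) = 0.60000, f(1.7) = -4.22700
x₂ = 1.70000 − (-4.22700)·(1.70000 − 2.00000) / (-4.22700 − 0.60000) = 1.70000 − (1.26810)/(-4.82700) = 1.96271

1.963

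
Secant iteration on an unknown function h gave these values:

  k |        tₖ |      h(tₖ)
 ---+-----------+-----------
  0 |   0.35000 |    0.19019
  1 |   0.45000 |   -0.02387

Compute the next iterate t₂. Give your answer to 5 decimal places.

0.43885

t₂ = 0.45000 − (-0.02387)·(0.45000 − 0.35000) / (-0.02387 − 0.19019)
   = 0.45000 − (-0.0023870)/(-0.2140600) = 0.4388489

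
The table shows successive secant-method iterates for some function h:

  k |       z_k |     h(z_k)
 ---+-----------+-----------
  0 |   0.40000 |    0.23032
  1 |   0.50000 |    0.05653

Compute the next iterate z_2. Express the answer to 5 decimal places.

z_2 = 0.50000 − 0.05653·(0.50000 − 0.40000) / (0.05653 − 0.23032)
   = 0.50000 − (0.0056530)/(-0.1737900) = 0.5325278

0.53253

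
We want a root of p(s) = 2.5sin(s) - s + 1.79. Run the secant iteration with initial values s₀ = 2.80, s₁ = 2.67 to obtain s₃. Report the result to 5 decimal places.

2.74824

p(2.80) = -0.1725296, p(2.67) = 0.2557642
s₂ = 2.6700000 − 0.2557642·(2.6700000 − 2.8000000) / (0.2557642 − (-0.1725296)) = 2.6700000 − (-0.0332493)/(0.4282938) = 2.7476321
p(2.7476321) = 0.0019894
s₃ = 2.7476321 − 0.0019894·(2.7476321 − 2.6700000) / (0.0019894 − 0.2557642) = 2.7476321 − (0.0001544)/(-0.2537748) = 2.7482407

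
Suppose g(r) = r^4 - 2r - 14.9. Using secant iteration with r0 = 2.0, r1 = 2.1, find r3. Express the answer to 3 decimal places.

g(2.0) = -2.90000, g(2.1) = 0.34810
r2 = 2.10000 − 0.34810·(2.10000 − 2.00000) / (0.34810 − (-2.90000)) = 2.10000 − (0.03481)/(3.24810) = 2.08928
g(2.08928) = -0.02444
r3 = 2.08928 − (-0.02444)·(2.08928 − 2.10000) / (-0.02444 − 0.34810) = 2.08928 − (0.00026)/(-0.37254) = 2.08999

2.090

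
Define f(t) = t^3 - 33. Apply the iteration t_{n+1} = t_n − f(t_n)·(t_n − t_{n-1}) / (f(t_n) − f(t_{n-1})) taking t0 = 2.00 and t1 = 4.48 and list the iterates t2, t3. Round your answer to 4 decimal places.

2.7569, 3.0579

f(2.00) = -25.000000, f(4.48) = 56.915392
t2 = 4.480000 − 56.915392·(4.480000 − 2.000000) / (56.915392 − (-25.000000)) = 4.480000 − (141.150172)/(81.915392) = 2.756879
f(2.756879) = -12.046678
t3 = 2.756879 − (-12.046678)·(2.756879 − 4.480000) / (-12.046678 − 56.915392) = 2.756879 − (20.757890)/(-68.962070) = 3.057883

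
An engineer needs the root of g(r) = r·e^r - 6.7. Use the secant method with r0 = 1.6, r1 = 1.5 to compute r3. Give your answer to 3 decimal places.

g(1.6) = 1.22485, g(1.5) = 0.02253
r2 = 1.50000 − 0.02253·(1.50000 − 1.60000) / (0.02253 − 1.22485) = 1.50000 − (-0.00225)/(-1.20232) = 1.49813
g(1.49813) = 0.00156
r3 = 1.49813 − 0.00156·(1.49813 − 1.50000) / (0.00156 − 0.02253) = 1.49813 − (0.00000)/(-0.02097) = 1.49799

1.498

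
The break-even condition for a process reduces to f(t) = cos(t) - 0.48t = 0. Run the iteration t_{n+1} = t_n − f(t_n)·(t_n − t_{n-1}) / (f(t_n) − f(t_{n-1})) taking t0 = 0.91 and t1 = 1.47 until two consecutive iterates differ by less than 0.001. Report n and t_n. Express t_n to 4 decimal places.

f(0.91) = 0.176946, f(1.47) = -0.604974
t2 = 1.470000 − (-0.604974)·(0.560000)/(-0.781920) = 1.036726;  |Δ| = 0.433274
f(1.036726) = 0.011413
t3 = 1.036726 − 0.011413·(-0.433274)/(0.616387) = 1.044748;  |Δ| = 0.008022
f(1.044748) = 0.000641
t4 = 1.044748 − 0.000641·(0.008022)/(-0.010772) = 1.045225;  |Δ| = 0.000477
|t4 − t3| = 0.000477 < 0.001

n = 4, t_n = 1.0452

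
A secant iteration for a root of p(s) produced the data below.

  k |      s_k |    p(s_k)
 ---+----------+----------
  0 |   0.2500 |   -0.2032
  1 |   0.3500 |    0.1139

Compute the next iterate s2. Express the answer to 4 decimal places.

s2 = 0.3500 − 0.1139·(0.3500 − 0.2500) / (0.1139 − (-0.2032))
   = 0.3500 − (0.011390)/(0.317100) = 0.314081

0.3141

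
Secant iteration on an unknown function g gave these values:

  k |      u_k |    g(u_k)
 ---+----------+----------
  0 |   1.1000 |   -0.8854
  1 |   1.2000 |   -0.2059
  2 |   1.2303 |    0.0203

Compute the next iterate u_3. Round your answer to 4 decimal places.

u_3 = 1.2303 − 0.0203·(1.2303 − 1.2000) / (0.0203 − (-0.2059))
   = 1.2303 − (0.000615)/(0.226200) = 1.227581

1.2276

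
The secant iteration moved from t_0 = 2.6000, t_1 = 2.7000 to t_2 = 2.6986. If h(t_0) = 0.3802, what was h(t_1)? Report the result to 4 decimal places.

The secant line through (2.6000, 0.3802) and (2.7000, h(t_1)) crosses zero at t_2 = 2.6986.
So (2.6000, 0.3802), (2.7000, h(t_1)), (2.6986, 0) are collinear:
h(t_1) = 0.3802 · (2.7000 − 2.6986) / (2.6000 − 2.6986) = 0.3802 · (0.001400)/(-0.098600) = -0.005398

-0.0054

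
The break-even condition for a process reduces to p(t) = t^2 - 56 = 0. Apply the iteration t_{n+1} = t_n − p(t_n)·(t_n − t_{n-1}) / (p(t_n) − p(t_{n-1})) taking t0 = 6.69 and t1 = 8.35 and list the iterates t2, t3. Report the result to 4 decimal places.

p(6.69) = -11.243900, p(8.35) = 13.722500
t2 = 8.350000 − 13.722500·(8.350000 − 6.690000) / (13.722500 − (-11.243900)) = 8.350000 − (22.779350)/(24.966400) = 7.437600
p(7.437600) = -0.682110
t3 = 7.437600 − (-0.682110)·(7.437600 − 8.350000) / (-0.682110 − 13.722500) = 7.437600 − (0.622358)/(-14.404610) = 7.480805

7.4376, 7.4808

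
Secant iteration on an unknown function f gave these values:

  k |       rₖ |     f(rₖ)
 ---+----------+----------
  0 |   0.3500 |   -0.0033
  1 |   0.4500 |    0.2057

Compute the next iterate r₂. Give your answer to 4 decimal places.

r₂ = 0.4500 − 0.2057·(0.4500 − 0.3500) / (0.2057 − (-0.0033))
   = 0.4500 − (0.020570)/(0.209000) = 0.351579

0.3516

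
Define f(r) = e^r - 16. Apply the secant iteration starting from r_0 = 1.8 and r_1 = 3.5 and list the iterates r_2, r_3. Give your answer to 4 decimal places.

f(1.8) = -9.950353, f(3.5) = 17.115452
r_2 = 3.500000 − 17.115452·(3.500000 − 1.800000) / (17.115452 − (-9.950353)) = 3.500000 − (29.096268)/(27.065804) = 2.424980
f(2.424980) = -4.697991
r_3 = 2.424980 − (-4.697991)·(2.424980 − 3.500000) / (-4.697991 − 17.115452) = 2.424980 − (5.050432)/(-21.813443) = 2.656509

2.4250, 2.6565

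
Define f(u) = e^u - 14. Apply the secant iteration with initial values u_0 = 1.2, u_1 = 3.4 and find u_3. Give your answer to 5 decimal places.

f(1.2) = -10.6798831, f(3.4) = 15.9641000
u_2 = 3.4000000 − 15.9641000·(3.4000000 − 1.2000000) / (15.9641000 − (-10.6798831)) = 3.4000000 − (35.1210201)/(26.6439831) = 2.0818405
f(2.0818405) = -5.9807855
u_3 = 2.0818405 − (-5.9807855)·(2.0818405 − 3.4000000) / (-5.9807855 − 15.9641000) = 2.0818405 − (7.8836293)/(-21.9448855) = 2.4410873

2.44109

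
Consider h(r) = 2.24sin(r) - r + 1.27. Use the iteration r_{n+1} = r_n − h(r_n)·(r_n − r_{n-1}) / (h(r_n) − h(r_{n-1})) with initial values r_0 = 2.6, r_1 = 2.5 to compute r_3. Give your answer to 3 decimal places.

2.539

h(2.6) = -0.17528, h(2.5) = 0.11058
r_2 = 2.50000 − 0.11058·(2.50000 − 2.60000) / (0.11058 − (-0.17528)) = 2.50000 − (-0.01106)/(0.28585) = 2.53868
h(2.53868) = 0.00149
r_3 = 2.53868 − 0.00149·(2.53868 − 2.50000) / (0.00149 − 0.11058) = 2.53868 − (0.00006)/(-0.10909) = 2.53921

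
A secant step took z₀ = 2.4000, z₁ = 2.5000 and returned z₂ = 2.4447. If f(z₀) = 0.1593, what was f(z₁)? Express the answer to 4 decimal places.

The secant line through (2.4000, 0.1593) and (2.5000, f(z₁)) crosses zero at z₂ = 2.4447.
So (2.4000, 0.1593), (2.5000, f(z₁)), (2.4447, 0) are collinear:
f(z₁) = 0.1593 · (2.5000 − 2.4447) / (2.4000 − 2.4447) = 0.1593 · (0.055300)/(-0.044700) = -0.197076

-0.1971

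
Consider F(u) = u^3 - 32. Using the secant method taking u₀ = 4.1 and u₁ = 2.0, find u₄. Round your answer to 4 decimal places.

3.1539

F(4.1) = 36.921000, F(2.0) = -24.000000
u₂ = 2.000000 − (-24.000000)·(2.000000 − 4.100000) / (-24.000000 − 36.921000) = 2.000000 − (50.400000)/(-60.921000) = 2.827301
F(2.827301) = -9.399601
u₃ = 2.827301 − (-9.399601)·(2.827301 − 2.000000) / (-9.399601 − (-24.000000)) = 2.827301 − (-7.776299)/(14.600399) = 3.359910
F(3.359910) = 5.929993
u₄ = 3.359910 − 5.929993·(3.359910 − 2.827301) / (5.929993 − (-9.399601)) = 3.359910 − (3.158365)/(15.329594) = 3.153879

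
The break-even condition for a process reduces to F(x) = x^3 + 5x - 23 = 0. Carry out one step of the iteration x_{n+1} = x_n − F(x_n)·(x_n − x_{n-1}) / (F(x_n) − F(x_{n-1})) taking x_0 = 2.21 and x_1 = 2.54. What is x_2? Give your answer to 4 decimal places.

2.2627

F(2.21) = -1.156139, F(2.54) = 6.087064
x_2 = 2.540000 − 6.087064·(2.540000 − 2.210000) / (6.087064 − (-1.156139)) = 2.540000 − (2.008731)/(7.243203) = 2.262674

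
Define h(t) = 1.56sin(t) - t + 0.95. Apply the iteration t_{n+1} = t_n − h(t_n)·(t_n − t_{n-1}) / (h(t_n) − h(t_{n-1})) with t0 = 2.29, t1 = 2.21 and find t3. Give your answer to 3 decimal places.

h(2.29) = -0.16636, h(2.21) = -0.00799
t2 = 2.21000 − (-0.00799)·(2.21000 − 2.29000) / (-0.00799 − (-0.16636)) = 2.21000 − (0.00064)/(0.15838) = 2.20596
h(2.20596) = -0.00021
t3 = 2.20596 − (-0.00021)·(2.20596 − 2.21000) / (-0.00021 − (-0.00799)) = 2.20596 − (0.00000)/(0.00778) = 2.20586

2.206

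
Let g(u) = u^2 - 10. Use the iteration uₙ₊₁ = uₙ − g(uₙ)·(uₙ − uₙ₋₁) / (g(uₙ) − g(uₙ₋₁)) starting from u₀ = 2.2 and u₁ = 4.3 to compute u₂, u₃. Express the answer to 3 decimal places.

2.994, 3.136

g(2.2) = -5.16000, g(4.3) = 8.49000
u₂ = 4.30000 − 8.49000·(4.30000 − 2.20000) / (8.49000 − (-5.16000)) = 4.30000 − (17.82900)/(13.65000) = 2.99385
g(2.99385) = -1.03689
u₃ = 2.99385 − (-1.03689)·(2.99385 − 4.30000) / (-1.03689 − 8.49000) = 2.99385 − (1.35433)/(-9.52689) = 3.13601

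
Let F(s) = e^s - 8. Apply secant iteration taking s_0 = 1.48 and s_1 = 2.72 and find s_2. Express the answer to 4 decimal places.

1.8946

F(1.48) = -3.607054, F(2.72) = 7.180322
s_2 = 2.720000 − 7.180322·(2.720000 − 1.480000) / (7.180322 − (-3.607054)) = 2.720000 − (8.903600)/(10.787377) = 1.894628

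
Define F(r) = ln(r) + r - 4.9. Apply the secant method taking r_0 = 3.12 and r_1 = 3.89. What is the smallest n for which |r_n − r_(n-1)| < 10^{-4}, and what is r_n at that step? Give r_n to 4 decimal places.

F(3.12) = -0.642167, F(3.89) = 0.348409
r_2 = 3.890000 − 0.348409·(0.770000)/(0.990576) = 3.619173;  |Δ| = 0.270827
F(3.619173) = 0.005418
r_3 = 3.619173 − 0.005418·(-0.270827)/(-0.342991) = 3.614894;  |Δ| = 0.004278
F(3.614894) = -0.000043
r_4 = 3.614894 − (-0.000043)·(-0.004278)/(-0.005461) = 3.614928;  |Δ| = 0.000034
|r_4 − r_3| = 0.000034 < 10^{-4}

n = 4, r_n = 3.6149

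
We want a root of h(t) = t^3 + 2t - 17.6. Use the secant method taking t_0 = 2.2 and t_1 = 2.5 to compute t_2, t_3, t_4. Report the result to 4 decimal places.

2.3373, 2.3453, 2.3458

h(2.2) = -2.552000, h(2.5) = 3.025000
t_2 = 2.500000 − 3.025000·(2.500000 − 2.200000) / (3.025000 − (-2.552000)) = 2.500000 − (0.907500)/(5.577000) = 2.337278
h(2.337278) = -0.157200
t_3 = 2.337278 − (-0.157200)·(2.337278 − 2.500000) / (-0.157200 − 3.025000) = 2.337278 − (0.025580)/(-3.182200) = 2.345317
h(2.345317) = -0.008931
t_4 = 2.345317 − (-0.008931)·(2.345317 − 2.337278) / (-0.008931 − (-0.157200)) = 2.345317 − (-0.000072)/(0.148269) = 2.345801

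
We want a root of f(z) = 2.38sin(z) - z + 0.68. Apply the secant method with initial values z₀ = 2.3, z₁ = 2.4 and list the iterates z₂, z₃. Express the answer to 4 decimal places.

f(2.3) = 0.154778, f(2.4) = -0.112398
z₂ = 2.400000 − (-0.112398)·(2.400000 − 2.300000) / (-0.112398 − 0.154778) = 2.400000 − (-0.011240)/(-0.267176) = 2.357931
f(2.357931) = 0.002058
z₃ = 2.357931 − 0.002058·(2.357931 − 2.400000) / (0.002058 − (-0.112398)) = 2.357931 − (-0.000087)/(0.114455) = 2.358688

2.3579, 2.3587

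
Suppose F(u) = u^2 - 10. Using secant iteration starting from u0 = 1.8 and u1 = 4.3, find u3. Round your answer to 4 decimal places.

3.1222

F(1.8) = -6.760000, F(4.3) = 8.490000
u2 = 4.300000 − 8.490000·(4.300000 − 1.800000) / (8.490000 − (-6.760000)) = 4.300000 − (21.225000)/(15.250000) = 2.908197
F(2.908197) = -1.542392
u3 = 2.908197 − (-1.542392)·(2.908197 − 4.300000) / (-1.542392 − 8.490000) = 2.908197 − (2.146706)/(-10.032392) = 3.122174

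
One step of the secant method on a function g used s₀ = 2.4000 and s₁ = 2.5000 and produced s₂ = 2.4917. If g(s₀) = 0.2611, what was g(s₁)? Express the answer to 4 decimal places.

The secant line through (2.4000, 0.2611) and (2.5000, g(s₁)) crosses zero at s₂ = 2.4917.
So (2.4000, 0.2611), (2.5000, g(s₁)), (2.4917, 0) are collinear:
g(s₁) = 0.2611 · (2.5000 − 2.4917) / (2.4000 − 2.4917) = 0.2611 · (0.008300)/(-0.091700) = -0.023633

-0.0236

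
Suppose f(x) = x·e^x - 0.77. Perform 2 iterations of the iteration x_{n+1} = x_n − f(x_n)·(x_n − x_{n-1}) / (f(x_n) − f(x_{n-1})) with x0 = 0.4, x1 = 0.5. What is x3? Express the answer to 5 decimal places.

f(0.4) = -0.1732701, f(0.5) = 0.0543606
x2 = 0.5000000 − 0.0543606·(0.5000000 − 0.4000000) / (0.0543606 − (-0.1732701)) = 0.5000000 − (0.0054361)/(0.2276308) = 0.4761189
f(0.4761189) = -0.0035368
x3 = 0.4761189 − (-0.0035368)·(0.4761189 − 0.5000000) / (-0.0035368 − 0.0543606) = 0.4761189 − (0.0000845)/(-0.0578975) = 0.4775778

0.47758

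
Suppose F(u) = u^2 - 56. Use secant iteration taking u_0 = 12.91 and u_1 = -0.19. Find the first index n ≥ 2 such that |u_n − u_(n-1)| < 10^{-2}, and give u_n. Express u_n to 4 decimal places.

F(12.91) = 110.668100, F(-0.19) = -55.963900
u_2 = -0.190000 − (-55.963900)·(-13.100000)/(-166.632000) = 4.209678;  |Δ| = 4.399678
F(4.209678) = -38.278614
u_3 = 4.209678 − (-38.278614)·(4.399678)/(17.685286) = 13.732484;  |Δ| = 9.522807
F(13.732484) = 132.581130
u_4 = 13.732484 − 132.581130·(9.522807)/(170.859744) = 6.343123;  |Δ| = 7.389362
F(6.343123) = -15.764796
u_5 = 6.343123 − (-15.764796)·(-7.389362)/(-148.345926) = 7.128394;  |Δ| = 0.785271
F(7.128394) = -5.186002
u_6 = 7.128394 − (-5.186002)·(0.785271)/(10.578794) = 7.513354;  |Δ| = 0.384961
F(7.513354) = 0.450493
u_7 = 7.513354 − 0.450493·(0.384961)/(5.636495) = 7.482587;  |Δ| = 0.030768
F(7.482587) = -0.010898
u_8 = 7.482587 − (-0.010898)·(-0.030768)/(-0.461391) = 7.483313;  |Δ| = 0.000727
|u_8 − u_7| = 0.000727 < 10^{-2}

n = 8, u_n = 7.4833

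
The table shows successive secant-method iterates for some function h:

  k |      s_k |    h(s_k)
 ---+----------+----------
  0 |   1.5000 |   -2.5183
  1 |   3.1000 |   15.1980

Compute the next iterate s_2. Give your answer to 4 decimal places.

s_2 = 3.1000 − 15.1980·(3.1000 − 1.5000) / (15.1980 − (-2.5183))
   = 3.1000 − (24.316800)/(17.716300) = 1.727433

1.7274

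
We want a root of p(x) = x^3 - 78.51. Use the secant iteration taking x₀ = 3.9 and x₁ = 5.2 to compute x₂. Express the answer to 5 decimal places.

4.20691

p(3.9) = -19.1910000, p(5.2) = 62.0980000
x₂ = 5.2000000 − 62.0980000·(5.2000000 − 3.9000000) / (62.0980000 − (-19.1910000)) = 5.2000000 − (80.7274000)/(81.2890000) = 4.2069087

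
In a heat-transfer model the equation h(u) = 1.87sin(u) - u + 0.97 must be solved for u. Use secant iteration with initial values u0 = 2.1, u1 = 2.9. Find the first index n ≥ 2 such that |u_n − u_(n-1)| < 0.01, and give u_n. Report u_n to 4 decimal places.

h(2.1) = 0.484202, h(2.9) = -1.482604
u2 = 2.900000 − (-1.482604)·(0.800000)/(-1.966805) = 2.296949;  |Δ| = 0.603051
h(2.296949) = 0.071314
u3 = 2.296949 − 0.071314·(-0.603051)/(1.553917) = 2.324625;  |Δ| = 0.027676
h(2.324625) = 0.008743
u4 = 2.324625 − 0.008743·(0.027676)/(-0.062571) = 2.328492;  |Δ| = 0.003867
|u4 − u3| = 0.003867 < 0.01

n = 4, u_n = 2.3285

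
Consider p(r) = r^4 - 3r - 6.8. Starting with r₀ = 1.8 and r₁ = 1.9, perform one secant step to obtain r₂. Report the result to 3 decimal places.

p(1.8) = -1.70240, p(1.9) = 0.53210
r₂ = 1.90000 − 0.53210·(1.90000 − 1.80000) / (0.53210 − (-1.70240)) = 1.90000 − (0.05321)/(2.23450) = 1.87619

1.876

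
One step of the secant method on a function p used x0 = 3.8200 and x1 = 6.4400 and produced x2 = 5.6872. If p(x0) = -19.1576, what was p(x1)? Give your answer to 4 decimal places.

7.7238

The secant line through (3.8200, -19.1576) and (6.4400, p(x1)) crosses zero at x2 = 5.6872.
So (3.8200, -19.1576), (6.4400, p(x1)), (5.6872, 0) are collinear:
p(x1) = -19.1576 · (6.4400 − 5.6872) / (3.8200 − 5.6872) = -19.1576 · (0.752800)/(-1.867200) = 7.723780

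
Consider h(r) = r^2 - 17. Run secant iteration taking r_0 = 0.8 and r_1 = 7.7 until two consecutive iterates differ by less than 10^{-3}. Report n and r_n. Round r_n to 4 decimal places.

n = 7, r_n = 4.1231

h(0.8) = -16.360000, h(7.7) = 42.290000
r_2 = 7.700000 − 42.290000·(6.900000)/(58.650000) = 2.724706;  |Δ| = 4.975294
h(2.724706) = -9.575978
r_3 = 2.724706 − (-9.575978)·(-4.975294)/(-51.865978) = 3.643291;  |Δ| = 0.918585
h(3.643291) = -3.726432
r_4 = 3.643291 − (-3.726432)·(0.918585)/(5.849546) = 4.228472;  |Δ| = 0.585181
h(4.228472) = 0.879976
r_5 = 4.228472 − 0.879976·(0.585181)/(4.606408) = 4.116683;  |Δ| = 0.111789
h(4.116683) = -0.052920
r_6 = 4.116683 − (-0.052920)·(-0.111789)/(-0.932896) = 4.123025;  |Δ| = 0.006341
h(4.123025) = -0.000669
r_7 = 4.123025 − (-0.000669)·(0.006341)/(0.052251) = 4.123106;  |Δ| = 0.000081
|r_7 − r_6| = 0.000081 < 10^{-3}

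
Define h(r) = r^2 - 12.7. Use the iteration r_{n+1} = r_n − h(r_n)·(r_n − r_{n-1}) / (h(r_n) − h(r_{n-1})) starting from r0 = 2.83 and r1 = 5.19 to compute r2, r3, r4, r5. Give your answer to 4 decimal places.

h(2.83) = -4.691100, h(5.19) = 14.236100
r2 = 5.190000 − 14.236100·(5.190000 − 2.830000) / (14.236100 − (-4.691100)) = 5.190000 − (33.597196)/(18.927200) = 3.414925
h(3.414925) = -1.038286
r3 = 3.414925 − (-1.038286)·(3.414925 − 5.190000) / (-1.038286 − 14.236100) = 3.414925 − (1.843035)/(-15.274386) = 3.535587
h(3.535587) = -0.199624
r4 = 3.535587 − (-0.199624)·(3.535587 − 3.414925) / (-0.199624 − (-1.038286)) = 3.535587 − (-0.024087)/(0.838661) = 3.564308
h(3.564308) = 0.004290
r5 = 3.564308 − 0.004290·(3.564308 − 3.535587) / (0.004290 − (-0.199624)) = 3.564308 − (0.000123)/(0.203915) = 3.563704

3.4149, 3.5356, 3.5643, 3.5637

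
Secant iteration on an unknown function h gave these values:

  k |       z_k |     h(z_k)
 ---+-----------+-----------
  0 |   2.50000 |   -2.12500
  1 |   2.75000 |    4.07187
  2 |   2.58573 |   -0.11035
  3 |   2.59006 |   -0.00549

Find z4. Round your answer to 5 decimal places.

2.59029

z4 = 2.59006 − (-0.00549)·(2.59006 − 2.58573) / (-0.00549 − (-0.11035))
   = 2.59006 − (-0.0000238)/(0.1048600) = 2.5902867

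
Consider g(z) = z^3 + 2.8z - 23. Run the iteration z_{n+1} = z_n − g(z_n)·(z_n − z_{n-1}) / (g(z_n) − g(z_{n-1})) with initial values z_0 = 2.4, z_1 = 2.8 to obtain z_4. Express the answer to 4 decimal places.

g(2.4) = -2.456000, g(2.8) = 6.792000
z_2 = 2.800000 − 6.792000·(2.800000 − 2.400000) / (6.792000 − (-2.456000)) = 2.800000 − (2.716800)/(9.248000) = 2.506228
g(2.506228) = -0.240487
z_3 = 2.506228 − (-0.240487)·(2.506228 − 2.800000) / (-0.240487 − 6.792000) = 2.506228 − (0.070648)/(-7.032487) = 2.516274
g(2.516274) = -0.022297
z_4 = 2.516274 − (-0.022297)·(2.516274 − 2.506228) / (-0.022297 − (-0.240487)) = 2.516274 − (-0.000224)/(0.218191) = 2.517301

2.5173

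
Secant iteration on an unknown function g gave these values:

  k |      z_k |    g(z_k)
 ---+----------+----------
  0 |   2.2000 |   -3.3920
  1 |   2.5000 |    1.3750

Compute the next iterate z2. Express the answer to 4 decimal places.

z2 = 2.5000 − 1.3750·(2.5000 − 2.2000) / (1.3750 − (-3.3920))
   = 2.5000 − (0.412500)/(4.767000) = 2.413468

2.4135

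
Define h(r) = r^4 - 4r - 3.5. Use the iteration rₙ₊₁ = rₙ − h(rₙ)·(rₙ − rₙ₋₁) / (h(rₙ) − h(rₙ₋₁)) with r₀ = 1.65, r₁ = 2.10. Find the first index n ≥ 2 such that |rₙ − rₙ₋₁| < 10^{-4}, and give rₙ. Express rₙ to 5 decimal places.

n = 6, rₙ = 1.81036

h(1.65) = -2.6879938, h(2.10) = 7.5481000
r₂ = 2.1000000 − 7.5481000·(0.4500000)/(10.2360938) = 1.7681698;  |Δ| = 0.3318302
h(1.7681698) = -0.7981493
r₃ = 1.7681698 − (-0.7981493)·(-0.3318302)/(-8.3462493) = 1.7999026;  |Δ| = 0.0317328
h(1.7999026) = -0.2042818
r₄ = 1.7999026 − (-0.2042818)·(0.0317328)/(0.5938675) = 1.8108183;  |Δ| = 0.0109156
h(1.8108183) = 0.0089796
r₅ = 1.8108183 − 0.0089796·(0.0109156)/(0.2132615) = 1.8103586;  |Δ| = 0.0004596
h(1.8103586) = -0.0000942
r₆ = 1.8103586 − (-0.0000942)·(-0.0004596)/(-0.0090738) = 1.8103634;  |Δ| = 0.0000048
|r₆ − r₅| = 0.0000048 < 10^{-4}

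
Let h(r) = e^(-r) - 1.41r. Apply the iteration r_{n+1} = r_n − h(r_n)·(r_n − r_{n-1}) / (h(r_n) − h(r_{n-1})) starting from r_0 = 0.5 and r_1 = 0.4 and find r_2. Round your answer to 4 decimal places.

h(0.5) = -0.098469, h(0.4) = 0.106320
r_2 = 0.400000 − 0.106320·(0.400000 − 0.500000) / (0.106320 − (-0.098469)) = 0.400000 − (-0.010632)/(0.204789) = 0.451917

0.4519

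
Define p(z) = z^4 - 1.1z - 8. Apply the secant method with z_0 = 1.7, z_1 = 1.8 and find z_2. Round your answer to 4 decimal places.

1.7746

p(1.7) = -1.517900, p(1.8) = 0.517600
z_2 = 1.800000 − 0.517600·(1.800000 − 1.700000) / (0.517600 − (-1.517900)) = 1.800000 − (0.051760)/(2.035500) = 1.774571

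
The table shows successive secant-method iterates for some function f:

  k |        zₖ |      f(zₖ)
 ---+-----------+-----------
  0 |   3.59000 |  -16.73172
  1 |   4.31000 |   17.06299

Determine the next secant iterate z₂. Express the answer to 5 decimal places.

z₂ = 4.31000 − 17.06299·(4.31000 − 3.59000) / (17.06299 − (-16.73172))
   = 4.31000 − (12.2853528)/(33.7947100) = 3.9464711

3.94647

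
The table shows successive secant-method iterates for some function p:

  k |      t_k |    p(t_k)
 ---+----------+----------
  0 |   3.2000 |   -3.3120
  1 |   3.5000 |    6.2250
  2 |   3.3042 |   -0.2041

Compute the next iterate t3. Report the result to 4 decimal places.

t3 = 3.3042 − (-0.2041)·(3.3042 − 3.5000) / (-0.2041 − 6.2250)
   = 3.3042 − (0.039963)/(-6.429100) = 3.310416

3.3104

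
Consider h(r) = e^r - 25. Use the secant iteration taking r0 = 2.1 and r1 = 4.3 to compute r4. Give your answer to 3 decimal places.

3.302

h(2.1) = -16.83383, h(4.3) = 48.69979
r2 = 4.30000 − 48.69979·(4.30000 − 2.10000) / (48.69979 − (-16.83383)) = 4.30000 − (107.13955)/(65.53362) = 2.66512
h(2.66512) = -10.63031
r3 = 2.66512 − (-10.63031)·(2.66512 − 4.30000) / (-10.63031 − 48.69979) = 2.66512 − (17.37927)/(-59.33011) = 2.95805
h(2.95805) = -5.73970
r4 = 2.95805 − (-5.73970)·(2.95805 − 2.66512) / (-5.73970 − (-10.63031)) = 2.95805 − (-1.68130)/(4.89061) = 3.30183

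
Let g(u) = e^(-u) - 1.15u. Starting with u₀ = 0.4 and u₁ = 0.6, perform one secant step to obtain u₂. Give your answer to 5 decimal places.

g(0.4) = 0.2103200, g(0.6) = -0.1411884
u₂ = 0.6000000 − (-0.1411884)·(0.6000000 − 0.4000000) / (-0.1411884 − 0.2103200) = 0.6000000 − (-0.0282377)/(-0.3515084) = 0.5196671

0.51967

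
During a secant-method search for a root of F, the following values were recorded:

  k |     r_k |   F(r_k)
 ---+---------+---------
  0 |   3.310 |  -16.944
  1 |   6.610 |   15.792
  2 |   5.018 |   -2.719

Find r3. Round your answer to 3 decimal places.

5.252

r3 = 5.018 − (-2.719)·(5.018 − 6.610) / (-2.719 − 15.792)
   = 5.018 − (4.32865)/(-18.51100) = 5.25184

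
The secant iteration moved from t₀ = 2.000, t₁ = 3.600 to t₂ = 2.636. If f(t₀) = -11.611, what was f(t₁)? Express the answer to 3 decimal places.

17.599

The secant line through (2.000, -11.611) and (3.600, f(t₁)) crosses zero at t₂ = 2.636.
So (2.000, -11.611), (3.600, f(t₁)), (2.636, 0) are collinear:
f(t₁) = -11.611 · (3.600 − 2.636) / (2.000 − 2.636) = -11.611 · (0.96400)/(-0.63600) = 17.59906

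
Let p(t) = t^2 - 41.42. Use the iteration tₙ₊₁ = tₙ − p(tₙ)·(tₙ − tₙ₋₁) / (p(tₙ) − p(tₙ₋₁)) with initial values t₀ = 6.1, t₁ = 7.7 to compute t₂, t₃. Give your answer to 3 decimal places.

p(6.1) = -4.21000, p(7.7) = 17.87000
t₂ = 7.70000 − 17.87000·(7.70000 − 6.10000) / (17.87000 − (-4.21000)) = 7.70000 − (28.59200)/(22.08000) = 6.40507
p(6.40507) = -0.39505
t₃ = 6.40507 − (-0.39505)·(6.40507 − 7.70000) / (-0.39505 − 17.87000) = 6.40507 − (0.51156)/(-18.26505) = 6.43308

6.405, 6.433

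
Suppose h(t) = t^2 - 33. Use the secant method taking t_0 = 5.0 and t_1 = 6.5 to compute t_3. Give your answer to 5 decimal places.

h(5.0) = -8.0000000, h(6.5) = 9.2500000
t_2 = 6.5000000 − 9.2500000·(6.5000000 − 5.0000000) / (9.2500000 − (-8.0000000)) = 6.5000000 − (13.8750000)/(17.2500000) = 5.6956522
h(5.6956522) = -0.5595463
t_3 = 5.6956522 − (-0.5595463)·(5.6956522 − 6.5000000) / (-0.5595463 − 9.2500000) = 5.6956522 − (0.4500699)/(-9.8095463) = 5.7415330

5.74153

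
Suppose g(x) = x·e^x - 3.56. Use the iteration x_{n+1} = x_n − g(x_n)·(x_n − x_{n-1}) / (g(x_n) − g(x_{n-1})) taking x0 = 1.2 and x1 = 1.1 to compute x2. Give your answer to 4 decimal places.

g(1.2) = 0.424140, g(1.1) = -0.255417
x2 = 1.100000 − (-0.255417)·(1.100000 − 1.200000) / (-0.255417 − 0.424140) = 1.100000 − (0.025542)/(-0.679558) = 1.137586

1.1376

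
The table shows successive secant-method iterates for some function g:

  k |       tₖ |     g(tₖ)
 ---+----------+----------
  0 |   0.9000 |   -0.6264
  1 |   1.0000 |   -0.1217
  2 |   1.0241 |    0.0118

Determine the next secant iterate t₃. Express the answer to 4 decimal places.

1.0220

t₃ = 1.0241 − 0.0118·(1.0241 − 1.0000) / (0.0118 − (-0.1217))
   = 1.0241 − (0.000284)/(0.133500) = 1.021970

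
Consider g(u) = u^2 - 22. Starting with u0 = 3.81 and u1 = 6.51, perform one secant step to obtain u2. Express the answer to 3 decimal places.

4.535

g(3.81) = -7.48390, g(6.51) = 20.38010
u2 = 6.51000 − 20.38010·(6.51000 − 3.81000) / (20.38010 − (-7.48390)) = 6.51000 − (55.02627)/(27.86400) = 4.53518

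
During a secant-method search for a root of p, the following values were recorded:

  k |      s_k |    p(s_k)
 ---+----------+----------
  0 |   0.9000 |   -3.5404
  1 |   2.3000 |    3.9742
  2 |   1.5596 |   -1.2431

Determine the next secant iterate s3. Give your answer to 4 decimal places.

s3 = 1.5596 − (-1.2431)·(1.5596 − 2.3000) / (-1.2431 − 3.9742)
   = 1.5596 − (0.920391)/(-5.217300) = 1.736011

1.7360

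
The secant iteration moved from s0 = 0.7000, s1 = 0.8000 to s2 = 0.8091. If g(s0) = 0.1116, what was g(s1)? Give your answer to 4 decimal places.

The secant line through (0.7000, 0.1116) and (0.8000, g(s1)) crosses zero at s2 = 0.8091.
So (0.7000, 0.1116), (0.8000, g(s1)), (0.8091, 0) are collinear:
g(s1) = 0.1116 · (0.8000 − 0.8091) / (0.7000 − 0.8091) = 0.1116 · (-0.009100)/(-0.109100) = 0.009309

0.0093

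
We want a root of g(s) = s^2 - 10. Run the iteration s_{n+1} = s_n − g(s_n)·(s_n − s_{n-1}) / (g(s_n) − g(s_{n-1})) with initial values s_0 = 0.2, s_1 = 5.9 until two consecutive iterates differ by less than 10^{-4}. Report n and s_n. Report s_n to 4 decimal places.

n = 8, s_n = 3.1623

g(0.2) = -9.960000, g(5.9) = 24.810000
s_2 = 5.900000 − 24.810000·(5.700000)/(34.770000) = 1.832787;  |Δ| = 4.067213
g(1.832787) = -6.640892
s_3 = 1.832787 − (-6.640892)·(-4.067213)/(-31.450892) = 2.691584;  |Δ| = 0.858797
g(2.691584) = -2.755378
s_4 = 2.691584 − (-2.755378)·(0.858797)/(3.885515) = 3.300592;  |Δ| = 0.609008
g(3.300592) = 0.893905
s_5 = 3.300592 − 0.893905·(0.609008)/(3.649282) = 3.151413;  |Δ| = 0.149179
g(3.151413) = -0.068597
s_6 = 3.151413 − (-0.068597)·(-0.149179)/(-0.962501) = 3.162045;  |Δ| = 0.010632
g(3.162045) = -0.001473
s_7 = 3.162045 − (-0.001473)·(0.010632)/(0.067124) = 3.162278;  |Δ| = 0.000233
g(3.162278) = 0.000003
s_8 = 3.162278 − 0.000003·(0.000233)/(0.001476) = 3.162278;  |Δ| = 0.000000
|s_8 − s_7| = 0.000000 < 10^{-4}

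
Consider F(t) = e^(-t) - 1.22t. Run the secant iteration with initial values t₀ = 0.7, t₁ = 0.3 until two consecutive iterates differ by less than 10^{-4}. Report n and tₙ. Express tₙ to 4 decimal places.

n = 5, tₙ = 0.4981

F(0.7) = -0.357415, F(0.3) = 0.374818
t₂ = 0.300000 − 0.374818·(-0.400000)/(0.732233) = 0.504754;  |Δ| = 0.204754
F(0.504754) = -0.012145
t₃ = 0.504754 − (-0.012145)·(0.204754)/(-0.386963) = 0.498327;  |Δ| = 0.006426
F(0.498327) = -0.000413
t₄ = 0.498327 − (-0.000413)·(-0.006426)/(0.011732) = 0.498101;  |Δ| = 0.000226
F(0.498101) = 0.000000
t₅ = 0.498101 − 0.000000·(-0.000226)/(0.000414) = 0.498101;  |Δ| = 0.000000
|t₅ − t₄| = 0.000000 < 10^{-4}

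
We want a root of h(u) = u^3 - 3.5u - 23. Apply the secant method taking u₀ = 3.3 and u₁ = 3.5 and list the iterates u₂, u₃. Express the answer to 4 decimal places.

h(3.3) = 1.387000, h(3.5) = 7.625000
u₂ = 3.500000 − 7.625000·(3.500000 − 3.300000) / (7.625000 − 1.387000) = 3.500000 − (1.525000)/(6.238000) = 3.255531
h(3.255531) = 0.109318
u₃ = 3.255531 − 0.109318·(3.255531 − 3.500000) / (0.109318 − 7.625000) = 3.255531 − (-0.026725)/(-7.515682) = 3.251975

3.2555, 3.2520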